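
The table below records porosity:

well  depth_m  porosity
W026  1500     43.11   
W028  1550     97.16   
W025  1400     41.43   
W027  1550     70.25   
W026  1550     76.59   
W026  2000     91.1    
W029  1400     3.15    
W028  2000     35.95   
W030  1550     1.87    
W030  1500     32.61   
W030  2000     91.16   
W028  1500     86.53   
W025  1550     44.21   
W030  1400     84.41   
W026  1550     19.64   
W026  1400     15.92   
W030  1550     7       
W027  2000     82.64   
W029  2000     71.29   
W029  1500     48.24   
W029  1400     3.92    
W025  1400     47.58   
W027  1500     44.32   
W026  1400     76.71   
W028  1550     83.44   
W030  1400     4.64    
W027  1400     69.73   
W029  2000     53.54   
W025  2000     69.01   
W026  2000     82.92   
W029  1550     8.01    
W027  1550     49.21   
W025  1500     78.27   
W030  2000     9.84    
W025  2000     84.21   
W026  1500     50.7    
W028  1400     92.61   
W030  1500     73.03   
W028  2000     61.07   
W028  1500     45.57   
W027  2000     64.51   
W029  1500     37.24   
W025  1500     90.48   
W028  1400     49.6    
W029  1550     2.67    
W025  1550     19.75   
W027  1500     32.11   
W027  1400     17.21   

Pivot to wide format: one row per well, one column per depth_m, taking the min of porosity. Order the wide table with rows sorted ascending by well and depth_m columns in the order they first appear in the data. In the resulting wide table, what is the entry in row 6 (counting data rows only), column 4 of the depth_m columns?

9.84

With rows sorted ascending by well, row 6 is well=W030. depth_m columns in first-appearance order: 1500, 1550, 1400, 2000; column 4 is 2000.
Long rows with well=W030, depth_m=2000: min(91.16, 9.84) = 9.84.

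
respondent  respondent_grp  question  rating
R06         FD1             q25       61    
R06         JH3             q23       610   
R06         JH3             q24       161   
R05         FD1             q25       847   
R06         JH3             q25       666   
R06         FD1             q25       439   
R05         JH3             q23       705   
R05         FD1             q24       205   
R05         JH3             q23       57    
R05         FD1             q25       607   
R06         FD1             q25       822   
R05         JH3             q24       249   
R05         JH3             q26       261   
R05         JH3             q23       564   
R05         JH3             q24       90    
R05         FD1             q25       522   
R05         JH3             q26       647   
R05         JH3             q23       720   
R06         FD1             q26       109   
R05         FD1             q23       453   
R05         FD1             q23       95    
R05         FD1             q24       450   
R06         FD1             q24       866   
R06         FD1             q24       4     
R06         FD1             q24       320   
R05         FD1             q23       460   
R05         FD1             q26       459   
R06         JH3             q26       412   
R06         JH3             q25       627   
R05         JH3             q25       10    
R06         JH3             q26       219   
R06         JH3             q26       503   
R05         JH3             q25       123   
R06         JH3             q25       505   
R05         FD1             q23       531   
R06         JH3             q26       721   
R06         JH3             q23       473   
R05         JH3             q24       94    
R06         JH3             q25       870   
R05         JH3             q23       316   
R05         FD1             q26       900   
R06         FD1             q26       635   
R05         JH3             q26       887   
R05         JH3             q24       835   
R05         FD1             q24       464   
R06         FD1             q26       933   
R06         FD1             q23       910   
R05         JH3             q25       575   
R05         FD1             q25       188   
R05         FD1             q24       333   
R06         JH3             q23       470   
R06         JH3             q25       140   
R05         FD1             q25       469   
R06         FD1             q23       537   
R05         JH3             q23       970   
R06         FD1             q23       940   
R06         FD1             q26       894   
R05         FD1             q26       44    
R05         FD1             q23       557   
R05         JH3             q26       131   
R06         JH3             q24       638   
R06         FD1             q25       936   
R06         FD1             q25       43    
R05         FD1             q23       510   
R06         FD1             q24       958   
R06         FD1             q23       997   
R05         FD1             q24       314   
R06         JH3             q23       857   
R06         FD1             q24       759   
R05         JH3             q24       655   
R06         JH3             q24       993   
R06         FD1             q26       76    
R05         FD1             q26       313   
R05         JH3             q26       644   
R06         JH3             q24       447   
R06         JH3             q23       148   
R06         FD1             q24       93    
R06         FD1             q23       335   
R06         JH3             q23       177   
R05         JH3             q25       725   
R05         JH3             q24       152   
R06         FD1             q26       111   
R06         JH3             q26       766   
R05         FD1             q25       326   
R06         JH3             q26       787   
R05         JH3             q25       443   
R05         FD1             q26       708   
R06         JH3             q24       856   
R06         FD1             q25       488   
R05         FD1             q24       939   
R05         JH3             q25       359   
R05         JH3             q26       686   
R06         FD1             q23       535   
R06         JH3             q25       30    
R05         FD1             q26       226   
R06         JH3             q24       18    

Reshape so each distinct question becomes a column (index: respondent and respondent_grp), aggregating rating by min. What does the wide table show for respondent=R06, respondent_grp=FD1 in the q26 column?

76

Rows with respondent=R06, respondent_grp=FD1 and question=q26: rating values are 109, 635, 933, 894, 76, 111.
min(109, 635, 933, 894, 76, 111) = 76.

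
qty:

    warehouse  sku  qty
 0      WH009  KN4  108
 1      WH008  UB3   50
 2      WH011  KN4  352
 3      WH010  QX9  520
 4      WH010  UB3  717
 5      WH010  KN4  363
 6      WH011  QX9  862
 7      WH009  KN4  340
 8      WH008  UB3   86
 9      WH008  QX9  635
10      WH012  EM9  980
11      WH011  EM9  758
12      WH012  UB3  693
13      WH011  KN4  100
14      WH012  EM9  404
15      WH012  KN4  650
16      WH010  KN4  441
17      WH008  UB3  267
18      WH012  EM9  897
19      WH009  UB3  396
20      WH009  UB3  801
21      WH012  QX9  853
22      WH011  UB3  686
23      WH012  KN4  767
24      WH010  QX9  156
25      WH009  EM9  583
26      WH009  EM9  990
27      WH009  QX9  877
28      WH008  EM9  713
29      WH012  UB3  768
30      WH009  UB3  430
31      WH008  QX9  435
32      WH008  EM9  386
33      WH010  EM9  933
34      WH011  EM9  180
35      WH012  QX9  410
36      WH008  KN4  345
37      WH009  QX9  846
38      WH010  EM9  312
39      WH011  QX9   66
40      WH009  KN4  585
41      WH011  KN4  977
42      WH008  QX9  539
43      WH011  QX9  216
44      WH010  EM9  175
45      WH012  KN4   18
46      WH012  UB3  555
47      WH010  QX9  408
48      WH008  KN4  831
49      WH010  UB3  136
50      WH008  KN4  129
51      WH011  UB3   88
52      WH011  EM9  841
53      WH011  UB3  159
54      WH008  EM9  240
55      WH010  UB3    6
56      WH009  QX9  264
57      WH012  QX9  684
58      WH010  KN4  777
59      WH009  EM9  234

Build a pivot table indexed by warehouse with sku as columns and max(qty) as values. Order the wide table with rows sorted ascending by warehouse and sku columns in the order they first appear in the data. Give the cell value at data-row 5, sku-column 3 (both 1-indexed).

With rows sorted ascending by warehouse, row 5 is warehouse=WH012. sku columns in first-appearance order: KN4, UB3, QX9, EM9; column 3 is QX9.
Long rows with warehouse=WH012, sku=QX9: max(853, 410, 684) = 853.

853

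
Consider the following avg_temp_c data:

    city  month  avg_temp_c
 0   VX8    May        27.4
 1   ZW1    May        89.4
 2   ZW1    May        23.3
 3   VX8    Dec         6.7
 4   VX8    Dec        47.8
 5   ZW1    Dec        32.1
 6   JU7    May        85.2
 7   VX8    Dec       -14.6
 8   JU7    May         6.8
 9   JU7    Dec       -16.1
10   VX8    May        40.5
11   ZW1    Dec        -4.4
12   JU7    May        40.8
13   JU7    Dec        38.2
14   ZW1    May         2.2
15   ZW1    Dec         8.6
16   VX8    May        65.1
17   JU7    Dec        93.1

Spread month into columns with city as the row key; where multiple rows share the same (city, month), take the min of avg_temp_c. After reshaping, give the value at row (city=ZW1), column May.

Rows with city=ZW1 and month=May: avg_temp_c values are 89.4, 23.3, 2.2.
min(89.4, 23.3, 2.2) = 2.2.

2.2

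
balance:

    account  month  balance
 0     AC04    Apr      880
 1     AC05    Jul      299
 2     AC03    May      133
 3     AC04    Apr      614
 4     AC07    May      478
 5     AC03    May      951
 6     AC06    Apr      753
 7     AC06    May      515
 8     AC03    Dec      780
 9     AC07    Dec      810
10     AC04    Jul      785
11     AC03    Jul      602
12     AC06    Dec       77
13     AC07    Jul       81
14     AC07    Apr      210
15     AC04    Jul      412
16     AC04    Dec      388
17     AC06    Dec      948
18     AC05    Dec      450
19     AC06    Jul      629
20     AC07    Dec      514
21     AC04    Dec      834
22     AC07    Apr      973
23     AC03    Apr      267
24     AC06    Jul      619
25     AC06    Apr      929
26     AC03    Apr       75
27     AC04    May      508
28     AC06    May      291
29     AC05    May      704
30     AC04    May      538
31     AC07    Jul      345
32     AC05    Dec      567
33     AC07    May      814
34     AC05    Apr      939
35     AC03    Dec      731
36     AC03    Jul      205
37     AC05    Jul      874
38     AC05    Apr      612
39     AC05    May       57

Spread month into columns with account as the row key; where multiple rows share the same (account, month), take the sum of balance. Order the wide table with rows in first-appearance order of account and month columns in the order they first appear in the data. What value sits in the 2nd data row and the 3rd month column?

With rows in first-appearance order of account, row 2 is account=AC05. month columns in first-appearance order: Apr, Jul, May, Dec; column 3 is May.
Long rows with account=AC05, month=May: 704 + 57 = 761.

761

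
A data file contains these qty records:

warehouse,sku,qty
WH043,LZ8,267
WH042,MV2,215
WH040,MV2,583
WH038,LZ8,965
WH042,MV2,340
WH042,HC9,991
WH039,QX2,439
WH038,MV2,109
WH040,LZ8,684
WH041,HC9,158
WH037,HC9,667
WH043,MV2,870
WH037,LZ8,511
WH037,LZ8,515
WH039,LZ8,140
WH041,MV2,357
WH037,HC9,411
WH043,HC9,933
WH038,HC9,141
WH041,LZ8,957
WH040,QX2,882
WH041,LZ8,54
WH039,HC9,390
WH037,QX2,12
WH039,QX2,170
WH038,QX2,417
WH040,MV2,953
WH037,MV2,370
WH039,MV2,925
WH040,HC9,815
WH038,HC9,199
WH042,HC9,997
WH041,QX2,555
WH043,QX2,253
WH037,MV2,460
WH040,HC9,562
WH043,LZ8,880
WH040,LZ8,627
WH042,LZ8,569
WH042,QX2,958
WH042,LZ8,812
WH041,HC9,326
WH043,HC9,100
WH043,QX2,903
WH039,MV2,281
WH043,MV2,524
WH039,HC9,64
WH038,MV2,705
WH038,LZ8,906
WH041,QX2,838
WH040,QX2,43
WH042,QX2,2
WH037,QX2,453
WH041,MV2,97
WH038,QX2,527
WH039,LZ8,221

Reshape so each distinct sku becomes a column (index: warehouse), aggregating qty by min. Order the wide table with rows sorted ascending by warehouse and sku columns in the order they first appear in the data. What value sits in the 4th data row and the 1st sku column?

627

With rows sorted ascending by warehouse, row 4 is warehouse=WH040. sku columns in first-appearance order: LZ8, MV2, HC9, QX2; column 1 is LZ8.
Long rows with warehouse=WH040, sku=LZ8: min(684, 627) = 627.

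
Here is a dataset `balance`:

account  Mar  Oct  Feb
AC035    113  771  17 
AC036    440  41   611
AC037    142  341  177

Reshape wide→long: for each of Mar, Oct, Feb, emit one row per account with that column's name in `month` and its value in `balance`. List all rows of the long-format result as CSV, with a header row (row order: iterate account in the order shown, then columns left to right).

account,month,balance
AC035,Mar,113
AC035,Oct,771
AC035,Feb,17
AC036,Mar,440
AC036,Oct,41
AC036,Feb,611
AC037,Mar,142
AC037,Oct,341
AC037,Feb,177

Each (account, column) pair becomes one row: 3 × 3 = 9 rows.
For example, (AC035, Mar) → balance=113.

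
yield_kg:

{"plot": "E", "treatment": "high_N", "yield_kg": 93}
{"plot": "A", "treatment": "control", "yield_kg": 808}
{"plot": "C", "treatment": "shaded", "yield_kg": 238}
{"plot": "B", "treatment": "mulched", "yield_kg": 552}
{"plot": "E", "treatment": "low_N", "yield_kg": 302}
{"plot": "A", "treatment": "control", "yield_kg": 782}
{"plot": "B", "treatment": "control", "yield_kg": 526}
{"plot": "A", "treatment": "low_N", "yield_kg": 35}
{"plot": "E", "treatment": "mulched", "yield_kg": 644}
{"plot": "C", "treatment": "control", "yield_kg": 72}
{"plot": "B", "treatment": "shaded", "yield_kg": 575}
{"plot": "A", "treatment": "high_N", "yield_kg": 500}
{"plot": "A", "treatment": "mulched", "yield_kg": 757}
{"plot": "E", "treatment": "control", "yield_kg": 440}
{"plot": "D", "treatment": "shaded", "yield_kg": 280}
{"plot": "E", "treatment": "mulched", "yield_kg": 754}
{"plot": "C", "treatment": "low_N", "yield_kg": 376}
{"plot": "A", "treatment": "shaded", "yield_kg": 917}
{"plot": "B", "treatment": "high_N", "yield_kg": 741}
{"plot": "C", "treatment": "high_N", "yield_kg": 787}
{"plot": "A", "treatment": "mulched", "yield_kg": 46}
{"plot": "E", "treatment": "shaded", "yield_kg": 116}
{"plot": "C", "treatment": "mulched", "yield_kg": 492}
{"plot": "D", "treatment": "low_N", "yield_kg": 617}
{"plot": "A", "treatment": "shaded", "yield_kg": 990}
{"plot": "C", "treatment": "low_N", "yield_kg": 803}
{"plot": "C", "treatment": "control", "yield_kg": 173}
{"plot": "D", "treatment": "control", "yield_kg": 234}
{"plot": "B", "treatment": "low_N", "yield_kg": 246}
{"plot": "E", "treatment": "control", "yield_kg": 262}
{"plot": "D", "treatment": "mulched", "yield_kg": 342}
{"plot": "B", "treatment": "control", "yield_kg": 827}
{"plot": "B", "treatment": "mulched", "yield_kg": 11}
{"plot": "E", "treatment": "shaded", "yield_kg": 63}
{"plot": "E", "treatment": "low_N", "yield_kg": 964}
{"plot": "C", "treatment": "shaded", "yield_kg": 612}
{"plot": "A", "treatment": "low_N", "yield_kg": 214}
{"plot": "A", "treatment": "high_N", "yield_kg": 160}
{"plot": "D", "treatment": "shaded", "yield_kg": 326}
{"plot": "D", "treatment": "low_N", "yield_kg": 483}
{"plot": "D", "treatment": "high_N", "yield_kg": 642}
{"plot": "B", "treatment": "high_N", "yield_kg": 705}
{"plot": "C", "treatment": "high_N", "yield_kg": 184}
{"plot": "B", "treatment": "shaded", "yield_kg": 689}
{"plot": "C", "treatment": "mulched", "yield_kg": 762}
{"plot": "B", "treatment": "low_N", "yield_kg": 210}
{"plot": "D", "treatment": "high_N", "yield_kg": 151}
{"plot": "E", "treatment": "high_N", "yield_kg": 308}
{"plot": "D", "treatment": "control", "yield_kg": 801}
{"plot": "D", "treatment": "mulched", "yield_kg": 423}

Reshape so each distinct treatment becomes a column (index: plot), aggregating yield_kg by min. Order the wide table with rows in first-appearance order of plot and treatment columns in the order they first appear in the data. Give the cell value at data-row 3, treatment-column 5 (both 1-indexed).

376

With rows in first-appearance order of plot, row 3 is plot=C. treatment columns in first-appearance order: high_N, control, shaded, mulched, low_N; column 5 is low_N.
Long rows with plot=C, treatment=low_N: min(376, 803) = 376.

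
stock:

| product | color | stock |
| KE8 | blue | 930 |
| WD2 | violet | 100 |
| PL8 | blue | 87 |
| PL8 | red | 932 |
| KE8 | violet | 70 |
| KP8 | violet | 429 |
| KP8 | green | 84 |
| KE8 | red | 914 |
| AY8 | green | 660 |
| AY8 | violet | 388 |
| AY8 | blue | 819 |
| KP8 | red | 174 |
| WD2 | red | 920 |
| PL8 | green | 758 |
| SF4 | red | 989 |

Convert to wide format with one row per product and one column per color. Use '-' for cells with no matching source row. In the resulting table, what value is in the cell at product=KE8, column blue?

930

The long row with product=KE8, color=blue has stock=930.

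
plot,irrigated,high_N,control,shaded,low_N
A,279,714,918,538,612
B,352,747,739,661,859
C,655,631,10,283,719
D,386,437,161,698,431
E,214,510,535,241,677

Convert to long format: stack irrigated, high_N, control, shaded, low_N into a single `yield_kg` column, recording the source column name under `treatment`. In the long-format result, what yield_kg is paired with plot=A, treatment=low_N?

Unpivoting turns each (plot, wide-column) pair into one long row.
The wide cell at row A, column low_N holds 612, so the long row (A, low_N) has yield_kg=612.

612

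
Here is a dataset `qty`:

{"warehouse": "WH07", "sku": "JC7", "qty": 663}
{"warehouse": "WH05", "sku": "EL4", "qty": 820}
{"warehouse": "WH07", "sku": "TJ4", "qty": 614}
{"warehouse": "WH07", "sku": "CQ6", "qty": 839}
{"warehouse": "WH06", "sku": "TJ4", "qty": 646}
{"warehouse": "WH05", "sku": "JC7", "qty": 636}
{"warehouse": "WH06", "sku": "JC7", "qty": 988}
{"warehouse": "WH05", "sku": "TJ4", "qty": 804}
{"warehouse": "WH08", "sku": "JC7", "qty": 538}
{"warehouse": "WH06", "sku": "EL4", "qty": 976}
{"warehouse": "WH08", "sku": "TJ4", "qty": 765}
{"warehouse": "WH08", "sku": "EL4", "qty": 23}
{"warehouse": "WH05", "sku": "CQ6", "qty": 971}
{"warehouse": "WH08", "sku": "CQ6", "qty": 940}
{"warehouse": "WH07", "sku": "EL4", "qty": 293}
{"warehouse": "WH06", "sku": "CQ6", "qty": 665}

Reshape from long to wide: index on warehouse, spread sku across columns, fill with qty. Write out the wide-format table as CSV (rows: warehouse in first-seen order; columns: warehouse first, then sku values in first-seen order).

warehouse,JC7,EL4,TJ4,CQ6
WH07,663,293,614,839
WH05,636,820,804,971
WH06,988,976,646,665
WH08,538,23,765,940

Columns: warehouse plus the 4 distinct sku values (JC7, EL4, TJ4, CQ6).
For example, row WH07 column JC7 takes qty=663 from the long row (WH07, JC7).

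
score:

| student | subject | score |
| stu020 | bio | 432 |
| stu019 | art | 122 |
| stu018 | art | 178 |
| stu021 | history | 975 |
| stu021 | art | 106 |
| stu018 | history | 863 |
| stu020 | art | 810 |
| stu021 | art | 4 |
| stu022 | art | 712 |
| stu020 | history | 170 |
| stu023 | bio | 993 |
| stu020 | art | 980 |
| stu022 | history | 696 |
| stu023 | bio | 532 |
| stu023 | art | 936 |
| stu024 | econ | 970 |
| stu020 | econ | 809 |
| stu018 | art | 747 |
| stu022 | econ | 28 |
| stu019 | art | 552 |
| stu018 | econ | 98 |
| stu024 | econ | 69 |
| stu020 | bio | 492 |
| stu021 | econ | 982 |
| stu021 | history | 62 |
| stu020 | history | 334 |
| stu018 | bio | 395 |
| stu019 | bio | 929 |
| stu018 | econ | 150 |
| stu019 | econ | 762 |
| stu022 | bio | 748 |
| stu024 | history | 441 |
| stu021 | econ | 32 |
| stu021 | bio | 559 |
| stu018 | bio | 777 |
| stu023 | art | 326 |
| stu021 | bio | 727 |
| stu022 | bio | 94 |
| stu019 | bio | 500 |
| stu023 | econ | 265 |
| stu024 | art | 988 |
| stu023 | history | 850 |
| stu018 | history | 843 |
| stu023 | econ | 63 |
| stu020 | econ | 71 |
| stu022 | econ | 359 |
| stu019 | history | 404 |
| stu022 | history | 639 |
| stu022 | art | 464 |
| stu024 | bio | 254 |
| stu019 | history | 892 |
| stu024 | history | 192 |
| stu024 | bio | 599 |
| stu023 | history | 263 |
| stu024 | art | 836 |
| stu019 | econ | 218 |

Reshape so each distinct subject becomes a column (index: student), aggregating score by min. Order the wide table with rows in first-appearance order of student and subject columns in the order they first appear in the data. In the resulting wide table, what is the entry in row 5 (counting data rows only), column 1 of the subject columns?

94

With rows in first-appearance order of student, row 5 is student=stu022. subject columns in first-appearance order: bio, art, history, econ; column 1 is bio.
Long rows with student=stu022, subject=bio: min(748, 94) = 94.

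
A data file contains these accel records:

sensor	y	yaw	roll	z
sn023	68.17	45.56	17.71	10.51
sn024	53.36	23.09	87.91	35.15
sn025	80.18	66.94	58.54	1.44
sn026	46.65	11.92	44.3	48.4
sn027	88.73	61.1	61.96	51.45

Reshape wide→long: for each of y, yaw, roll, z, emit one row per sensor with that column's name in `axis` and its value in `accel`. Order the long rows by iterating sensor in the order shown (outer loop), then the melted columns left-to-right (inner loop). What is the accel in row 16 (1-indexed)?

20 rows total (5 × 4). Row 16: index ⌊(16-1)/4⌋ = 3 into sensor → sn026; (16-1) mod 4 = 3 into the melted columns → z.
So row 16 is (sn026, z, 48.4); accel = 48.4.

48.4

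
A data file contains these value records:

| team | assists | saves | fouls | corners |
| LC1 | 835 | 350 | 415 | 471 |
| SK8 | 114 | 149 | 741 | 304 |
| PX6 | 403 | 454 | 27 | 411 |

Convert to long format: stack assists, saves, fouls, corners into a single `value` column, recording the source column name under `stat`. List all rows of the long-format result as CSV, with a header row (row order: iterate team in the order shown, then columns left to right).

Each (team, column) pair becomes one row: 3 × 4 = 12 rows.
For example, (LC1, assists) → value=835.

team,stat,value
LC1,assists,835
LC1,saves,350
LC1,fouls,415
LC1,corners,471
SK8,assists,114
SK8,saves,149
SK8,fouls,741
SK8,corners,304
PX6,assists,403
PX6,saves,454
PX6,fouls,27
PX6,corners,411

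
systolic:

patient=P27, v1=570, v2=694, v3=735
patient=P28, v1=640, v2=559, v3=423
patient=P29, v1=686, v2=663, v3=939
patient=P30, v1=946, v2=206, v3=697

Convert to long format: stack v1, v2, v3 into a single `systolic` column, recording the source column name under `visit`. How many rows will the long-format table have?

12

4 patient values × 3 melted columns = 12 rows.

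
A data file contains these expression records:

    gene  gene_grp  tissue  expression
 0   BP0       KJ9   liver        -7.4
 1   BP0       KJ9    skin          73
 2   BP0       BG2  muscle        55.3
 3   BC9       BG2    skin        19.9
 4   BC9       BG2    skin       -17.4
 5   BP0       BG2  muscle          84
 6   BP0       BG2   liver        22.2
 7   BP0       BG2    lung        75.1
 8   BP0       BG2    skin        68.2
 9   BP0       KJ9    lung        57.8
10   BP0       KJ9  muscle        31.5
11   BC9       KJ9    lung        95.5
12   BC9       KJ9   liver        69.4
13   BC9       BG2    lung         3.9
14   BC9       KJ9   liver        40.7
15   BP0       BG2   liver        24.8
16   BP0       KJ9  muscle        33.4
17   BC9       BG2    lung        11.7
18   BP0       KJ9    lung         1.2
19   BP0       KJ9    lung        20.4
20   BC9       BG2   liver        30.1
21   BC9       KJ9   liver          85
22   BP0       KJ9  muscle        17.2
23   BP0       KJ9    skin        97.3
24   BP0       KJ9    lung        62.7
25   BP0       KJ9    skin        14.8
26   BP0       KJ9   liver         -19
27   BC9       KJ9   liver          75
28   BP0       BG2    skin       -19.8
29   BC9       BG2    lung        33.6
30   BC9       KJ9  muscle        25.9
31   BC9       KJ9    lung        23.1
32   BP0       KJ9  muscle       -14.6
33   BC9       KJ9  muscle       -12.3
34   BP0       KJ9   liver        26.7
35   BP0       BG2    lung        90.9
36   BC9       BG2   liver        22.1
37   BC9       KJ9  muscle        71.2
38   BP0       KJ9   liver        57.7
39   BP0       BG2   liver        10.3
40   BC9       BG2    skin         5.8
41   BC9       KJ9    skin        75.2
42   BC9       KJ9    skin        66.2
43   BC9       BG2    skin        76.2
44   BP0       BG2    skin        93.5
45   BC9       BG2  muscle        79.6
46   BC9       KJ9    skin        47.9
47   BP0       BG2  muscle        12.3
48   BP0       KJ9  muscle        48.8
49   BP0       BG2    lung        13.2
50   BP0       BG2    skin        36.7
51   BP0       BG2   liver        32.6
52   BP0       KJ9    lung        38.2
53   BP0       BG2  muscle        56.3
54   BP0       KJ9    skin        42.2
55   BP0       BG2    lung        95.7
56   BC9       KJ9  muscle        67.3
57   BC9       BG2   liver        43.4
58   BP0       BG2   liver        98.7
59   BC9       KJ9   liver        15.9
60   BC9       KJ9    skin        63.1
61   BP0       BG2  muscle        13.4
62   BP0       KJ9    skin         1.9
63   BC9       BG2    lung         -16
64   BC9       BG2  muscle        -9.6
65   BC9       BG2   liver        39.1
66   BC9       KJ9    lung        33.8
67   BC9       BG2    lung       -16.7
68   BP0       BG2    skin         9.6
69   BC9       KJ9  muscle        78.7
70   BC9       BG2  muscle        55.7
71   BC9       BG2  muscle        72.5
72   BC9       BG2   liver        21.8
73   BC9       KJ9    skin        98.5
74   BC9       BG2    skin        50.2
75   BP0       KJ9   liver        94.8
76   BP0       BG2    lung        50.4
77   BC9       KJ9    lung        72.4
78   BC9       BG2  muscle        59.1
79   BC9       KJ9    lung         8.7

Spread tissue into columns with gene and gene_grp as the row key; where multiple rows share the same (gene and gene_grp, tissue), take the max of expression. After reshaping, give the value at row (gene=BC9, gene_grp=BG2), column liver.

43.4

Rows with gene=BC9, gene_grp=BG2 and tissue=liver: expression values are 30.1, 22.1, 43.4, 39.1, 21.8.
max(30.1, 22.1, 43.4, 39.1, 21.8) = 43.4.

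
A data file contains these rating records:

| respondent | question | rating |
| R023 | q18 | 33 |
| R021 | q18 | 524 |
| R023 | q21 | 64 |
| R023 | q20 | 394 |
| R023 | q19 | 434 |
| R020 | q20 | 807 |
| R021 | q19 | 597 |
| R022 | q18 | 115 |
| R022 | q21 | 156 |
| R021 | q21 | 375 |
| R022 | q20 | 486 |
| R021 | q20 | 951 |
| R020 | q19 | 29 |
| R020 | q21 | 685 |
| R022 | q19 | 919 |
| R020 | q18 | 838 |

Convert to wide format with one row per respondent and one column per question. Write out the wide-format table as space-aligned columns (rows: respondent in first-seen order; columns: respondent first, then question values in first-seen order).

Columns: respondent plus the 4 distinct question values (q18, q21, q20, q19).
For example, row R023 column q18 takes rating=33 from the long row (R023, q18).

respondent  q18  q21  q20  q19
R023        33   64   394  434
R021        524  375  951  597
R020        838  685  807  29 
R022        115  156  486  919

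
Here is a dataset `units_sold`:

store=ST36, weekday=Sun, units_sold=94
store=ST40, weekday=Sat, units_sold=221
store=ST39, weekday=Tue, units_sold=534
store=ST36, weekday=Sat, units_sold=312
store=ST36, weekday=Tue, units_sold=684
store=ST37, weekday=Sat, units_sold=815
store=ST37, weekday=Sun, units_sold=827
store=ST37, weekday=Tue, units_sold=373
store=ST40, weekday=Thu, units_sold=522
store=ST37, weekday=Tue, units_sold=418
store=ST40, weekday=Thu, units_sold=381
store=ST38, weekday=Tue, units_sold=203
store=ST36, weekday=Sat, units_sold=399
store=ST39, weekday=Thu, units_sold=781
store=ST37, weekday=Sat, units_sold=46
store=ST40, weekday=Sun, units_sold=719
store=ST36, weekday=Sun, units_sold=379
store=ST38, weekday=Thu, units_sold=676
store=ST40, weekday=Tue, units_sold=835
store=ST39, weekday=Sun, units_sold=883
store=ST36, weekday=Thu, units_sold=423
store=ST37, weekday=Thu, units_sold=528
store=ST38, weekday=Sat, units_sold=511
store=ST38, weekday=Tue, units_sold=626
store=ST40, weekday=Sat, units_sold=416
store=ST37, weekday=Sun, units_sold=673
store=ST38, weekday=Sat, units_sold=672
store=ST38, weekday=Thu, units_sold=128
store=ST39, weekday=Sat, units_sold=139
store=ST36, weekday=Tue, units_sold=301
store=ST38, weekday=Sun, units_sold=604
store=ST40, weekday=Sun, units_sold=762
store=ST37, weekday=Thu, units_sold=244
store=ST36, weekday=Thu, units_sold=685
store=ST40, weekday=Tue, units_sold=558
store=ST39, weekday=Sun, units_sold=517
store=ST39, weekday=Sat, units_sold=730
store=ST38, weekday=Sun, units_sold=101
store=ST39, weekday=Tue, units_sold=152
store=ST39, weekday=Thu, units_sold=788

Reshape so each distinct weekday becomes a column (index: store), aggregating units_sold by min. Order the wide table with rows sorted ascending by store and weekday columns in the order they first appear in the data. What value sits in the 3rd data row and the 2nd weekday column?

With rows sorted ascending by store, row 3 is store=ST38. weekday columns in first-appearance order: Sun, Sat, Tue, Thu; column 2 is Sat.
Long rows with store=ST38, weekday=Sat: min(511, 672) = 511.

511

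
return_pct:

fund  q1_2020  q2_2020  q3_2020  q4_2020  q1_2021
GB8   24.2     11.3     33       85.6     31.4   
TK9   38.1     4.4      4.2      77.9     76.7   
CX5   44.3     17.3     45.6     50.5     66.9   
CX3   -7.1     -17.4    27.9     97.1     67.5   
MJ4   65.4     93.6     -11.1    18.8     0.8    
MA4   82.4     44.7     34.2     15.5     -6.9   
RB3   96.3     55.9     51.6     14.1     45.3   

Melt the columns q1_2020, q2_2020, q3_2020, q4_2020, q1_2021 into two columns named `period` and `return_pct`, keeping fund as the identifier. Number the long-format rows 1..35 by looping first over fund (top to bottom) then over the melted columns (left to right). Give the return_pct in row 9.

35 rows total (7 × 5). Row 9: index ⌊(9-1)/5⌋ = 1 into fund → TK9; (9-1) mod 5 = 3 into the melted columns → q4_2020.
So row 9 is (TK9, q4_2020, 77.9); return_pct = 77.9.

77.9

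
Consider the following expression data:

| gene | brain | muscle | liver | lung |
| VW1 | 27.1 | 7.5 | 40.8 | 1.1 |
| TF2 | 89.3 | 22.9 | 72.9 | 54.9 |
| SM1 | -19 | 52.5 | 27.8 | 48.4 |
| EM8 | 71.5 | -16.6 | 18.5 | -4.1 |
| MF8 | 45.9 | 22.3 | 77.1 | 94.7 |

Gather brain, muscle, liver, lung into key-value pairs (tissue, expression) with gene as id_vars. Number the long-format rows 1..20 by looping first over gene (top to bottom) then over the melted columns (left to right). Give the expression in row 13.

20 rows total (5 × 4). Row 13: index ⌊(13-1)/4⌋ = 3 into gene → EM8; (13-1) mod 4 = 0 into the melted columns → brain.
So row 13 is (EM8, brain, 71.5); expression = 71.5.

71.5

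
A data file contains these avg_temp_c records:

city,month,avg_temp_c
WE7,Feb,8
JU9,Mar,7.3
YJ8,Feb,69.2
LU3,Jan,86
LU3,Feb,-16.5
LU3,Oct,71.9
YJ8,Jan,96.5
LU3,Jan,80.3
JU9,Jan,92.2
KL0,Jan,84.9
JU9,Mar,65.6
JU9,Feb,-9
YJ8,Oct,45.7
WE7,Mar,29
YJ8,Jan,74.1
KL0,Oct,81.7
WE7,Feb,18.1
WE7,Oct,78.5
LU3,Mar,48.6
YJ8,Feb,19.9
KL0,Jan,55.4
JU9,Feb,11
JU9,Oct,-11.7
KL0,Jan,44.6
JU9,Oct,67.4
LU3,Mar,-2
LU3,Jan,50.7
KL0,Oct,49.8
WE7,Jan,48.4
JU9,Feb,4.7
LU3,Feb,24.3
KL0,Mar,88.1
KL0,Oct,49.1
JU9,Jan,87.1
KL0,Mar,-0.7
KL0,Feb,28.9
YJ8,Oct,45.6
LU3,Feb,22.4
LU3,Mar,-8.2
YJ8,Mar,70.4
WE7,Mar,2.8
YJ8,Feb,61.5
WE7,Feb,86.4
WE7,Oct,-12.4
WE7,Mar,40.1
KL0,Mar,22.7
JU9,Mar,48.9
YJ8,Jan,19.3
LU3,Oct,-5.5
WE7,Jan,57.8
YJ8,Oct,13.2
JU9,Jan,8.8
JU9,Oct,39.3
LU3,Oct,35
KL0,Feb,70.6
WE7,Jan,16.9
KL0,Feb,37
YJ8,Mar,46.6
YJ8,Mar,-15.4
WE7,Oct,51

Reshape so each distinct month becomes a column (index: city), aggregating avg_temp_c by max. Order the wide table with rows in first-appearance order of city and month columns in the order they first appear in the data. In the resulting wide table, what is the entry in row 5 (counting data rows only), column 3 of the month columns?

With rows in first-appearance order of city, row 5 is city=KL0. month columns in first-appearance order: Feb, Mar, Jan, Oct; column 3 is Jan.
Long rows with city=KL0, month=Jan: max(84.9, 55.4, 44.6) = 84.9.

84.9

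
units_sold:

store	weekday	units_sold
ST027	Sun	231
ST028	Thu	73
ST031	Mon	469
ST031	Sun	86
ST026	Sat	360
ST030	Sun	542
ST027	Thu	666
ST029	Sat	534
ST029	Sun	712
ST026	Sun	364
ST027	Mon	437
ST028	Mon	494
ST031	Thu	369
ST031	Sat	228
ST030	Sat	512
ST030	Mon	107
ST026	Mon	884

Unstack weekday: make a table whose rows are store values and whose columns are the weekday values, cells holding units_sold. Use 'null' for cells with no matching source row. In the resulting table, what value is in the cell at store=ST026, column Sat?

360

The long row with store=ST026, weekday=Sat has units_sold=360.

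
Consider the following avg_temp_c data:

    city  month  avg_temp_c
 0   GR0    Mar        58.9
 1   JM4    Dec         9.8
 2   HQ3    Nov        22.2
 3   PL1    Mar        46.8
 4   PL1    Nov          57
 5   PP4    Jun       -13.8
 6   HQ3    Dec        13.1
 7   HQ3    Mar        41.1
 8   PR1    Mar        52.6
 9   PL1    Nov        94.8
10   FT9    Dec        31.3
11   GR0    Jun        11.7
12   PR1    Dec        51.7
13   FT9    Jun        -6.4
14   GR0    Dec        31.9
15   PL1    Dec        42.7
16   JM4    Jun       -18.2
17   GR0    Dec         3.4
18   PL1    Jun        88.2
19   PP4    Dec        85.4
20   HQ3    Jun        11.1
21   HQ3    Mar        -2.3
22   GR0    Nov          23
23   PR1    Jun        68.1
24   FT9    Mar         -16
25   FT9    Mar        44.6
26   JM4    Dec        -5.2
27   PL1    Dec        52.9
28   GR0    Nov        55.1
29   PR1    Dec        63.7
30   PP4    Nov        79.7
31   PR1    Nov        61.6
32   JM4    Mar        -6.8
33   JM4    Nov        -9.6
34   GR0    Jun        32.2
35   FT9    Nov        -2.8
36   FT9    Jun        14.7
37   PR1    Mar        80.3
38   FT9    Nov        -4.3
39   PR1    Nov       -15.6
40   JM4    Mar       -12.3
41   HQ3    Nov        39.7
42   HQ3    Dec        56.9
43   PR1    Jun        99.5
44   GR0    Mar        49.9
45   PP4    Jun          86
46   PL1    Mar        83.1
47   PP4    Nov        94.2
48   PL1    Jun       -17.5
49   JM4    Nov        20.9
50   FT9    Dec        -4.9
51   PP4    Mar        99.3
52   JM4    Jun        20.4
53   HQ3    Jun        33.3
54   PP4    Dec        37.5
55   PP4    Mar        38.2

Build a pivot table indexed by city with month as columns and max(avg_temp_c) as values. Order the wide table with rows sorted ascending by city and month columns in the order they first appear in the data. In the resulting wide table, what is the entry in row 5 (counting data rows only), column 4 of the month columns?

With rows sorted ascending by city, row 5 is city=PL1. month columns in first-appearance order: Mar, Dec, Nov, Jun; column 4 is Jun.
Long rows with city=PL1, month=Jun: max(88.2, -17.5) = 88.2.

88.2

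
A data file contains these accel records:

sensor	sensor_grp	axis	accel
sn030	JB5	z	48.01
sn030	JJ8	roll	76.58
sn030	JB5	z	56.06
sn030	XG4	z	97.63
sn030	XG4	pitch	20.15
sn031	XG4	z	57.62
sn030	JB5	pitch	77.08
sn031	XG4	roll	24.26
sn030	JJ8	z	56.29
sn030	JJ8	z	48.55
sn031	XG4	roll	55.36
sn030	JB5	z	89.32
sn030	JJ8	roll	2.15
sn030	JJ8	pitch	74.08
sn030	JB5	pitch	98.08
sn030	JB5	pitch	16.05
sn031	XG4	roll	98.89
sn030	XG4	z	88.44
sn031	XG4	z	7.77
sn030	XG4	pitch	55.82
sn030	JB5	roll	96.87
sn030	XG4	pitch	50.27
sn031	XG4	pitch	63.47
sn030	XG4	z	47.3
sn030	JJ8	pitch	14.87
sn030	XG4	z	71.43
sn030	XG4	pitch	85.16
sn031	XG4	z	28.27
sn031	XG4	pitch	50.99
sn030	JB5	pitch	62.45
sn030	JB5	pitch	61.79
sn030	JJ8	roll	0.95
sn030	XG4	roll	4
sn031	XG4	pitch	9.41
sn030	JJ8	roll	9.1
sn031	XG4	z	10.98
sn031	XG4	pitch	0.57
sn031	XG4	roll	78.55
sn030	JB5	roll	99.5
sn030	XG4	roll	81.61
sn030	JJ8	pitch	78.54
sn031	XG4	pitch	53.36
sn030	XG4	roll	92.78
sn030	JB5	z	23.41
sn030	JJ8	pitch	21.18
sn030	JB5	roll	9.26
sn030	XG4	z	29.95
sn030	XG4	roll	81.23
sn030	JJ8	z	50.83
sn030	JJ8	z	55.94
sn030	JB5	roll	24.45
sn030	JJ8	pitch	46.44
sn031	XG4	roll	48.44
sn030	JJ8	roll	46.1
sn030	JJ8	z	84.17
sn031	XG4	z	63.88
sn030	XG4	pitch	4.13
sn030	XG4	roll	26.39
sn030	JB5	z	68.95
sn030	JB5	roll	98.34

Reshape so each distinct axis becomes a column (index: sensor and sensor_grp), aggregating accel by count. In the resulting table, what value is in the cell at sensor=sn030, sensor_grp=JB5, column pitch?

5

Rows with sensor=sn030, sensor_grp=JB5 and axis=pitch: accel values are 77.08, 98.08, 16.05, 62.45, 61.79.
5 rows match — count = 5.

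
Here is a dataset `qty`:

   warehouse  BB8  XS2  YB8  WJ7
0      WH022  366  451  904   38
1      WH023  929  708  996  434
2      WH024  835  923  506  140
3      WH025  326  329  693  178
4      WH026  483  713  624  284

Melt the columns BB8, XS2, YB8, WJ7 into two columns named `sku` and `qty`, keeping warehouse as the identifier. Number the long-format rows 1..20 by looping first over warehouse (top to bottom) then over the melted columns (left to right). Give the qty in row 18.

20 rows total (5 × 4). Row 18: index ⌊(18-1)/4⌋ = 4 into warehouse → WH026; (18-1) mod 4 = 1 into the melted columns → XS2.
So row 18 is (WH026, XS2, 713); qty = 713.

713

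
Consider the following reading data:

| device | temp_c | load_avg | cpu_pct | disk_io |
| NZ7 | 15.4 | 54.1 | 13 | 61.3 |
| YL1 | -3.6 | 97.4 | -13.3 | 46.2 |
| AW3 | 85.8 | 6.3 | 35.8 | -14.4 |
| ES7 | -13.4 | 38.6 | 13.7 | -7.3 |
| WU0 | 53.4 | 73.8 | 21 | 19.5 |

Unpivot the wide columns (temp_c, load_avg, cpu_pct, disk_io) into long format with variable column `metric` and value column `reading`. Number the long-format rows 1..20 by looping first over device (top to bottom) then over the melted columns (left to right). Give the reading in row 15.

13.7

20 rows total (5 × 4). Row 15: index ⌊(15-1)/4⌋ = 3 into device → ES7; (15-1) mod 4 = 2 into the melted columns → cpu_pct.
So row 15 is (ES7, cpu_pct, 13.7); reading = 13.7.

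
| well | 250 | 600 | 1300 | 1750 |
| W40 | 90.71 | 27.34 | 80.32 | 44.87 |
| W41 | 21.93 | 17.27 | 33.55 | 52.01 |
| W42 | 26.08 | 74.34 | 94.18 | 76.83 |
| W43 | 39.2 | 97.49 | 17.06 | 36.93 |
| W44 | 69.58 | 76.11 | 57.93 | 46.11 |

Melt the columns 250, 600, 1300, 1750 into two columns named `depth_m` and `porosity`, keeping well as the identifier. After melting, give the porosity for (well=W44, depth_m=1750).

46.11

Unpivoting turns each (well, wide-column) pair into one long row.
The wide cell at row W44, column 1750 holds 46.11, so the long row (W44, 1750) has porosity=46.11.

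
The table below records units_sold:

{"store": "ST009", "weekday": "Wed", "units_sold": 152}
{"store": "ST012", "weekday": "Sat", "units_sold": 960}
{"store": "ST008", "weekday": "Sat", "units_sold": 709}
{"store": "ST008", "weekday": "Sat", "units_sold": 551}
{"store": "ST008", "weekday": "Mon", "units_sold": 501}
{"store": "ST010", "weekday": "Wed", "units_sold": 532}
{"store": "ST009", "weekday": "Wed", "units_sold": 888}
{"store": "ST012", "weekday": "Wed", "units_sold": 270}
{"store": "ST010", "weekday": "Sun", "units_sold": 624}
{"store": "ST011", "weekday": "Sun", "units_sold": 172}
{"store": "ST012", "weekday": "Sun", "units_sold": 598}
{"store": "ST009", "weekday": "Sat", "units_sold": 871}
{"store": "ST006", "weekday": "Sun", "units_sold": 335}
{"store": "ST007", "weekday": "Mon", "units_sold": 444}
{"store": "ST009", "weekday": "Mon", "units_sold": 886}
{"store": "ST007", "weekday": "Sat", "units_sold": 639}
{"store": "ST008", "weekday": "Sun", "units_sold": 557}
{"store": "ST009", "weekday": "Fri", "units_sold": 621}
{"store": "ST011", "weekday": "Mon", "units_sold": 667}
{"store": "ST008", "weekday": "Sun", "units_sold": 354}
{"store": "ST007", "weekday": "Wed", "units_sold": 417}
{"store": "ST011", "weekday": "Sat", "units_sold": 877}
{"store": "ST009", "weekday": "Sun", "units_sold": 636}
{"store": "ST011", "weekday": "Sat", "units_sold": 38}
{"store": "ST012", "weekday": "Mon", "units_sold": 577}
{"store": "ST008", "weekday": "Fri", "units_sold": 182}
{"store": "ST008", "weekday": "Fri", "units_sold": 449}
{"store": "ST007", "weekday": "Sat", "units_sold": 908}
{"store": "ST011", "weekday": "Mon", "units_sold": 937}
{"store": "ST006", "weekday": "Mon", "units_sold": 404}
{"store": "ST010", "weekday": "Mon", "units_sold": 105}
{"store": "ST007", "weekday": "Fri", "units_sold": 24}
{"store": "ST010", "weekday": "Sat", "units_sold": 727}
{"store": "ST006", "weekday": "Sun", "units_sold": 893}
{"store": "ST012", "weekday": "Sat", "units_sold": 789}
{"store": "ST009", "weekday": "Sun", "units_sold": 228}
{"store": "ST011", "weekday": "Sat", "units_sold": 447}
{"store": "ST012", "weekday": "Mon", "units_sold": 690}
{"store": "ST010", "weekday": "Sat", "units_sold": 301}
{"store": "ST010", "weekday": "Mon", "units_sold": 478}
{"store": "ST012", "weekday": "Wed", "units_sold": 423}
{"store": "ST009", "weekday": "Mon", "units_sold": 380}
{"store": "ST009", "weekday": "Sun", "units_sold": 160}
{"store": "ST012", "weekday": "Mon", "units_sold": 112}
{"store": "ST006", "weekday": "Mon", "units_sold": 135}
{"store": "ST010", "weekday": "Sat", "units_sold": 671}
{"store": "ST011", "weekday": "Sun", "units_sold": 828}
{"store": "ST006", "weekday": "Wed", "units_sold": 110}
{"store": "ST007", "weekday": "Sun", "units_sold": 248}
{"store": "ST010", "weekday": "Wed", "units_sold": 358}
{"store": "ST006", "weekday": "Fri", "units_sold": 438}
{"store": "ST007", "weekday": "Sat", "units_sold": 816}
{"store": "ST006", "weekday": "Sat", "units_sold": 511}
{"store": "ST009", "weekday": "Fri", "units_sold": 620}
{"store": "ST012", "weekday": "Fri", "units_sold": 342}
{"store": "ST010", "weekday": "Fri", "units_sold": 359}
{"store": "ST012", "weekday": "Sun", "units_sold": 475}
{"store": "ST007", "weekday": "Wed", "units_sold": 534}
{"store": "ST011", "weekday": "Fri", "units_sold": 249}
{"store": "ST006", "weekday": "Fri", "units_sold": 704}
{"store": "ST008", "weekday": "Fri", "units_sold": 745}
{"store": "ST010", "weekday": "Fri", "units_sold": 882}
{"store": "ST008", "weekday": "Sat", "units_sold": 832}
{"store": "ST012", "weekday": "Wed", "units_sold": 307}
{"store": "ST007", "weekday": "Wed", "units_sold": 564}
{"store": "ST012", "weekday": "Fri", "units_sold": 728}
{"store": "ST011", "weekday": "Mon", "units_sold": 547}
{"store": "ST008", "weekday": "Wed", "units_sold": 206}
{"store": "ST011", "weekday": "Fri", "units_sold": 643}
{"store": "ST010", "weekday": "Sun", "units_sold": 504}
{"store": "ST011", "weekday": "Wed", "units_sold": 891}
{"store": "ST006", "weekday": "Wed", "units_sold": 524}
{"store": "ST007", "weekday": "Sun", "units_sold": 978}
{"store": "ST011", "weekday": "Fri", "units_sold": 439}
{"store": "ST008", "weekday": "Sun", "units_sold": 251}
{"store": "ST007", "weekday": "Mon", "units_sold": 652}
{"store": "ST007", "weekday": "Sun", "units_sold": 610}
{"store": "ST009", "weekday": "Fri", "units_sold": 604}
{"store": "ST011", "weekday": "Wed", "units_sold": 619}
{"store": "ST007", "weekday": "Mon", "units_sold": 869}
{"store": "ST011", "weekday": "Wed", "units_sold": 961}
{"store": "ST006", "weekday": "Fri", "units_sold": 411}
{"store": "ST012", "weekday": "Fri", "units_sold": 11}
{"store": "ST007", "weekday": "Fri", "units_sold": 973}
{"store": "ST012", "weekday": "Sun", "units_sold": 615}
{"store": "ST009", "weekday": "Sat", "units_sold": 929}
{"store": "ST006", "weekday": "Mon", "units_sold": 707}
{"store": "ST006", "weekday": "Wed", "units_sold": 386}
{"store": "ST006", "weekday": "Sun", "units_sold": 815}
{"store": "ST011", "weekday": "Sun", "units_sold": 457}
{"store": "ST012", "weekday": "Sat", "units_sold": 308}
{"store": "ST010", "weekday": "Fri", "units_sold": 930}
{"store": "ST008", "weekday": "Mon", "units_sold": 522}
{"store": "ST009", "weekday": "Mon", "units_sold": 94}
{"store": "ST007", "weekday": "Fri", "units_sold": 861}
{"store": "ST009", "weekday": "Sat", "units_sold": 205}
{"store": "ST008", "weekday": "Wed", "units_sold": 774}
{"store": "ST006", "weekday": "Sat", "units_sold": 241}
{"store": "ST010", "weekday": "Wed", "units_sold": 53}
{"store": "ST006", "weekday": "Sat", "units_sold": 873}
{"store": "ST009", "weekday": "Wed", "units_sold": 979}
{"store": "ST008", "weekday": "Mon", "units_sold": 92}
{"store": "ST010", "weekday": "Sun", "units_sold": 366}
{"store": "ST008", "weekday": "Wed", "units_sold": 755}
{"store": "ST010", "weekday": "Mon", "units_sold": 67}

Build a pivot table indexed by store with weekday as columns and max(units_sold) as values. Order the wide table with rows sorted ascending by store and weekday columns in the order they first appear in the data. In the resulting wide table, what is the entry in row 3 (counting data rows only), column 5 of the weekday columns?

745

With rows sorted ascending by store, row 3 is store=ST008. weekday columns in first-appearance order: Wed, Sat, Mon, Sun, Fri; column 5 is Fri.
Long rows with store=ST008, weekday=Fri: max(182, 449, 745) = 745.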